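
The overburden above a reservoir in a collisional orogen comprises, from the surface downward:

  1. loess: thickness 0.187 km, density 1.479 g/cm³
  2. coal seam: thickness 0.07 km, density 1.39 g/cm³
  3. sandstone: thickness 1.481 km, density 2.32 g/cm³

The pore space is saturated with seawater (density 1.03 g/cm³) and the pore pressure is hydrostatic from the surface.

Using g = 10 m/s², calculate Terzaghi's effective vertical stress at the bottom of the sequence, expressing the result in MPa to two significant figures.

20 MPa

Overburden (lithostatic) stress σ_v:
loess: 1479 kg/m³ × 10 m/s² × 187 m = 2.766×10^6 Pa = 2.766 MPa
coal seam: 1390 kg/m³ × 10 m/s² × 70 m = 9.730×10^5 Pa = 0.9730 MPa
sandstone: 2320 kg/m³ × 10 m/s² × 1481 m = 3.436×10^7 Pa = 34.36 MPa
Total = 2.766 + 0.9730 + 34.36 = 38.098 MPa
Pore pressure P_p = 1030 kg/m³ × 10 m/s² × 1738 m = 1.790×10^7 Pa = 17.90 MPa
Effective stress σ' = σ_v − P_p = 38.10 − 17.90 = 20.197 MPa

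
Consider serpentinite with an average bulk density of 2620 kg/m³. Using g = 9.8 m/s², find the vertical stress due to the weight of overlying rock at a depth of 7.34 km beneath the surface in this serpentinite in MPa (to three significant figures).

serpentinite: 2620 kg/m³ × 9.8 m/s² × 7340 m = 1.885×10^8 Pa = 188.5 MPa

188 MPa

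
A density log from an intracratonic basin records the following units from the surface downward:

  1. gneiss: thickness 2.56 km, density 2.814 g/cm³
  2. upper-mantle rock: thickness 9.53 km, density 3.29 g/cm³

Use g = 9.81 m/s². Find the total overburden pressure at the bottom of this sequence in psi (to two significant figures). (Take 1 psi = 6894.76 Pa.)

55000 psi

gneiss: 2814 kg/m³ × 9.81 m/s² × 2560 m = 7.067×10^7 Pa = 10250 psi
upper-mantle rock: 3290 kg/m³ × 9.81 m/s² × 9530 m = 3.076×10^8 Pa = 44611 psi
Total = 10250 + 44611 = 54860 psi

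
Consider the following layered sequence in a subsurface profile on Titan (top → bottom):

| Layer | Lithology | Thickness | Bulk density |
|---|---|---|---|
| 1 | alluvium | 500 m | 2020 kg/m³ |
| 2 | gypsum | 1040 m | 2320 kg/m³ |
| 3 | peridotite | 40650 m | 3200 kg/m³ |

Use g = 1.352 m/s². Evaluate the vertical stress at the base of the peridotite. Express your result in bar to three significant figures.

1800 bar

alluvium: 2020 kg/m³ × 1.352 m/s² × 500 m = 1.366×10^6 Pa = 13.66 bar
gypsum: 2320 kg/m³ × 1.352 m/s² × 1040 m = 3.262×10^6 Pa = 32.62 bar
peridotite: 3200 kg/m³ × 1.352 m/s² × 40650 m = 1.759×10^8 Pa = 1759 bar
Total = 13.66 + 32.62 + 1759 = 1805.0 bar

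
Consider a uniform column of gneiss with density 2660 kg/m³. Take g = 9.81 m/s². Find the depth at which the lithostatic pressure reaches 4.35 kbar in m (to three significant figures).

16700 m

h = P/(ρg) = 4.35 kbar / (2660 kg/m³ × 9.81 m/s²) = 4.350×10^8 Pa / 26095 Pa/m = 16670 m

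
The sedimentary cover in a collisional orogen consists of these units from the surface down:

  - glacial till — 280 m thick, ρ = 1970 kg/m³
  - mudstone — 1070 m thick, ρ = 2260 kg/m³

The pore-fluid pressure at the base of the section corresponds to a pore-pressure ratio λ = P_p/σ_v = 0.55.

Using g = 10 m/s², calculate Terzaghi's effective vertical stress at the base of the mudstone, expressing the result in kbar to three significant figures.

0.134 kbar

Overburden (lithostatic) stress σ_v:
glacial till: 1970 kg/m³ × 10 m/s² × 280 m = 5.516×10^6 Pa = 5.516 MPa
mudstone: 2260 kg/m³ × 10 m/s² × 1070 m = 2.418×10^7 Pa = 24.18 MPa
Total = 5.516 + 24.18 = 29.698 MPa
Pore pressure P_p = λ·σ_v = 0.55 × 29.70 MPa = 16.33 MPa
Effective stress σ' = σ_v − P_p = 29.70 − 16.33 = 13.364 MPa = 0.13364 kbar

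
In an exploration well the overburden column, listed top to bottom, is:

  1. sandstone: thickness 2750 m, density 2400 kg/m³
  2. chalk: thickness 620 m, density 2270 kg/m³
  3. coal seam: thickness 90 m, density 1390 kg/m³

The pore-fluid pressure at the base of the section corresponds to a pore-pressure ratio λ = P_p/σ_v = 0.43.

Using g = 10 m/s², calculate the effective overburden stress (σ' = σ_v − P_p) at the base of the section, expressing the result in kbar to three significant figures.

Overburden (lithostatic) stress σ_v:
sandstone: 2400 kg/m³ × 10 m/s² × 2750 m = 6.600×10^7 Pa = 66.00 MPa
chalk: 2270 kg/m³ × 10 m/s² × 620 m = 1.407×10^7 Pa = 14.07 MPa
coal seam: 1390 kg/m³ × 10 m/s² × 90 m = 1.251×10^6 Pa = 1.251 MPa
Total = 66.00 + 14.07 + 1.251 = 81.325 MPa
Pore pressure P_p = λ·σ_v = 0.43 × 81.33 MPa = 34.97 MPa
Effective stress σ' = σ_v − P_p = 81.33 − 34.97 = 46.355 MPa = 0.46355 kbar

0.464 kbar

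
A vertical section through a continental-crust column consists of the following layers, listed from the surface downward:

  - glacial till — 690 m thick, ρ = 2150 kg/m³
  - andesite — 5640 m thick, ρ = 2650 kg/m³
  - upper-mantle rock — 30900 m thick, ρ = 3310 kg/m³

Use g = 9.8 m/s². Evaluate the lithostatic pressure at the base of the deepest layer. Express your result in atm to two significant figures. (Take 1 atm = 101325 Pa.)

11000 atm

glacial till: 2150 kg/m³ × 9.8 m/s² × 690 m = 1.454×10^7 Pa = 143.5 atm
andesite: 2650 kg/m³ × 9.8 m/s² × 5640 m = 1.465×10^8 Pa = 1446 atm
upper-mantle rock: 3310 kg/m³ × 9.8 m/s² × 30900 m = 1.002×10^9 Pa = 9892 atm
Total = 143.5 + 1446 + 9892 = 11481 atm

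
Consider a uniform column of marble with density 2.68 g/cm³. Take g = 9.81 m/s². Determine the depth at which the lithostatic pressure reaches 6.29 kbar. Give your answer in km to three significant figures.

23.9 km

h = P/(ρg) = 6.29 kbar / (2680 kg/m³ × 9.81 m/s²) = 6.290×10^8 Pa / 26291 Pa/m = 23925 m
= 23.925 km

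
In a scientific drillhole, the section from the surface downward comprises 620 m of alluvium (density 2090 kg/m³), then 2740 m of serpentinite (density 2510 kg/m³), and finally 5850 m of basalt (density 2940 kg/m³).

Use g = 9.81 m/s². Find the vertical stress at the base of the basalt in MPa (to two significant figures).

250 MPa

alluvium: 2090 kg/m³ × 9.81 m/s² × 620 m = 1.271×10^7 Pa = 12.71 MPa
serpentinite: 2510 kg/m³ × 9.81 m/s² × 2740 m = 6.747×10^7 Pa = 67.47 MPa
basalt: 2940 kg/m³ × 9.81 m/s² × 5850 m = 1.687×10^8 Pa = 168.7 MPa
Total = 12.71 + 67.47 + 168.7 = 248.90 MPa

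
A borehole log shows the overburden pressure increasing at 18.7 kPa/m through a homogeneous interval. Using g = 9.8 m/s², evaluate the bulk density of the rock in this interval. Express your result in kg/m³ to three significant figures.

1910 kg/m³

ρ = (dP/dz)/g = 18.7 kPa/m / 9.8 m/s² = 18700 Pa/m / 9.8 m/s² = 1908.2 kg/m³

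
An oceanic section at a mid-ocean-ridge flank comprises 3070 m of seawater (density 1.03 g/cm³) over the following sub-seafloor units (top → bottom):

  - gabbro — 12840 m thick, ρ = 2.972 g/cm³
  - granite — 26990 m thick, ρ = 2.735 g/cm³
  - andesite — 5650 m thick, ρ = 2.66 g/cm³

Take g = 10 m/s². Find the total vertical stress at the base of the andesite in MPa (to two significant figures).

1300 MPa

seawater: 1030 kg/m³ × 10 m/s² × 3070 m = 3.162×10^7 Pa = 31.62 MPa
gabbro: 2972 kg/m³ × 10 m/s² × 12840 m = 3.816×10^8 Pa = 381.6 MPa
granite: 2735 kg/m³ × 10 m/s² × 26990 m = 7.382×10^8 Pa = 738.2 MPa
andesite: 2660 kg/m³ × 10 m/s² × 5650 m = 1.503×10^8 Pa = 150.3 MPa
Total = 31.62 + 381.6 + 738.2 + 150.3 = 1301.7 MPa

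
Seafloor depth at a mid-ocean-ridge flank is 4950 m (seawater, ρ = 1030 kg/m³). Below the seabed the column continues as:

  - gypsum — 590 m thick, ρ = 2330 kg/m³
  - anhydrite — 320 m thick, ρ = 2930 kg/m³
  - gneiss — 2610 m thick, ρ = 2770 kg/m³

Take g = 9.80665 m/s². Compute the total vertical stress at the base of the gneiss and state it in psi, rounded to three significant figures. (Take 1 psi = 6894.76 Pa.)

seawater: 1030 kg/m³ × 9.80665 m/s² × 4950 m = 5.000×10^7 Pa = 7252 psi
gypsum: 2330 kg/m³ × 9.80665 m/s² × 590 m = 1.348×10^7 Pa = 1955 psi
anhydrite: 2930 kg/m³ × 9.80665 m/s² × 320 m = 9.195×10^6 Pa = 1334 psi
gneiss: 2770 kg/m³ × 9.80665 m/s² × 2610 m = 7.090×10^7 Pa = 10283 psi
Total = 7252 + 1955 + 1334 + 10283 = 20824 psi

20800 psi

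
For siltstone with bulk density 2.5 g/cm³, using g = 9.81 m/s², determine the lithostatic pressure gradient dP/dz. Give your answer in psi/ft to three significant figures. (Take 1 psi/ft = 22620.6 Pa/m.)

dP/dz = ρg = 2500 kg/m³ × 9.81 m/s² = 24525 Pa/m
= 24525 Pa/m × (1 psi/ft / 22621 Pa/m) = 1.0842 psi/ft

1.08 psi/ft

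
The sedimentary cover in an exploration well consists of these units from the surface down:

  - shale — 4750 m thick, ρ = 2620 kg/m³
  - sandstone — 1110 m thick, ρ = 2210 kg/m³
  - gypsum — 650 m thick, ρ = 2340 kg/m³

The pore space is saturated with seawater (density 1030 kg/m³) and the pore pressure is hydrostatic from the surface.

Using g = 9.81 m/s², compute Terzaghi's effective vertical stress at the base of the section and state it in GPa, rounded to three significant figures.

Overburden (lithostatic) stress σ_v:
shale: 2620 kg/m³ × 9.81 m/s² × 4750 m = 1.221×10^8 Pa = 122.1 MPa
sandstone: 2210 kg/m³ × 9.81 m/s² × 1110 m = 2.406×10^7 Pa = 24.06 MPa
gypsum: 2340 kg/m³ × 9.81 m/s² × 650 m = 1.492×10^7 Pa = 14.92 MPa
Total = 122.1 + 24.06 + 14.92 = 161.07 MPa
Pore pressure P_p = 1030 kg/m³ × 9.81 m/s² × 6510 m = 6.578×10^7 Pa = 65.78 MPa
Effective stress σ' = σ_v − P_p = 161.1 − 65.78 = 95.292 MPa = 0.095292 GPa

0.0953 GPa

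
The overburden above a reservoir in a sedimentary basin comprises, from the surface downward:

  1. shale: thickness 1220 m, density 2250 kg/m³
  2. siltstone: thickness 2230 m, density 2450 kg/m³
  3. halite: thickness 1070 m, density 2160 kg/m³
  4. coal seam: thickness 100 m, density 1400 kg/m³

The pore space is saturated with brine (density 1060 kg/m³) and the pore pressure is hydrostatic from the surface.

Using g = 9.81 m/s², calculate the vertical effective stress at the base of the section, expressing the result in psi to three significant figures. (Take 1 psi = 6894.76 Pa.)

8200 psi

Overburden (lithostatic) stress σ_v:
shale: 2250 kg/m³ × 9.81 m/s² × 1220 m = 2.693×10^7 Pa = 26.93 MPa
siltstone: 2450 kg/m³ × 9.81 m/s² × 2230 m = 5.360×10^7 Pa = 53.60 MPa
halite: 2160 kg/m³ × 9.81 m/s² × 1070 m = 2.267×10^7 Pa = 22.67 MPa
coal seam: 1400 kg/m³ × 9.81 m/s² × 100 m = 1.373×10^6 Pa = 1.373 MPa
Total = 26.93 + 53.60 + 22.67 + 1.373 = 104.57 MPa
Pore pressure P_p = 1060 kg/m³ × 9.81 m/s² × 4620 m = 4.804×10^7 Pa = 48.04 MPa
Effective stress σ' = σ_v − P_p = 104.6 − 48.04 = 56.530 MPa = 8199.0 psi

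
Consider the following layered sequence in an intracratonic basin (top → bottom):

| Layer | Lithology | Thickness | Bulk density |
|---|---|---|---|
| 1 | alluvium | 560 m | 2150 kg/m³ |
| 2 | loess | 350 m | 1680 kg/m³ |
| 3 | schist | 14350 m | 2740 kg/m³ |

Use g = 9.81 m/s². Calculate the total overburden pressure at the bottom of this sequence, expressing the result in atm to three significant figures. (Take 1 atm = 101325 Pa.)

3980 atm

alluvium: 2150 kg/m³ × 9.81 m/s² × 560 m = 1.181×10^7 Pa = 116.6 atm
loess: 1680 kg/m³ × 9.81 m/s² × 350 m = 5.768×10^6 Pa = 56.93 atm
schist: 2740 kg/m³ × 9.81 m/s² × 14350 m = 3.857×10^8 Pa = 3807 atm
Total = 116.6 + 56.93 + 3807 = 3980.3 atm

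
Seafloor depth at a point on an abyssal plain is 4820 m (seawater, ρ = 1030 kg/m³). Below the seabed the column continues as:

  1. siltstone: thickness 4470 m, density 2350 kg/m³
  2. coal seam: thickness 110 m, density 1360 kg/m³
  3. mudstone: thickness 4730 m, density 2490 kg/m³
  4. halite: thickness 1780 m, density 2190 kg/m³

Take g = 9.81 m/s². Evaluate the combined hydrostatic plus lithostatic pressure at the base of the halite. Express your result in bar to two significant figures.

3100 bar

seawater: 1030 kg/m³ × 9.81 m/s² × 4820 m = 4.870×10^7 Pa = 487.0 bar
siltstone: 2350 kg/m³ × 9.81 m/s² × 4470 m = 1.030×10^8 Pa = 1030 bar
coal seam: 1360 kg/m³ × 9.81 m/s² × 110 m = 1.468×10^6 Pa = 14.68 bar
mudstone: 2490 kg/m³ × 9.81 m/s² × 4730 m = 1.155×10^8 Pa = 1155 bar
halite: 2190 kg/m³ × 9.81 m/s² × 1780 m = 3.824×10^7 Pa = 382.4 bar
Total = 487.0 + 1030 + 14.68 + 1155 + 382.4 = 3070.0 bar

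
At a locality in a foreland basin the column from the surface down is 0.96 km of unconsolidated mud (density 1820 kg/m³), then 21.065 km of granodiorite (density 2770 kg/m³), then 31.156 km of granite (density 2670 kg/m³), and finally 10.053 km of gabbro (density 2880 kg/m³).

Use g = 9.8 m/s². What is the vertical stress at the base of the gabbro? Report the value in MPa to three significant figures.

1690 MPa

unconsolidated mud: 1820 kg/m³ × 9.8 m/s² × 960 m = 1.712×10^7 Pa = 17.12 MPa
granodiorite: 2770 kg/m³ × 9.8 m/s² × 21065 m = 5.718×10^8 Pa = 571.8 MPa
granite: 2670 kg/m³ × 9.8 m/s² × 31156 m = 8.152×10^8 Pa = 815.2 MPa
gabbro: 2880 kg/m³ × 9.8 m/s² × 10053 m = 2.837×10^8 Pa = 283.7 MPa
Total = 17.12 + 571.8 + 815.2 + 283.7 = 1687.9 MPa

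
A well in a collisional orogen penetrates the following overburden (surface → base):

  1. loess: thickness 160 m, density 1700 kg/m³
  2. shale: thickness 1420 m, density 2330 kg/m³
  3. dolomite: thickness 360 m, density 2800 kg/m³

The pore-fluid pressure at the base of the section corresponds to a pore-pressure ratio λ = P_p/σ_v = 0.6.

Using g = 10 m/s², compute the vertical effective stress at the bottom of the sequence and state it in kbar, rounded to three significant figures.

Overburden (lithostatic) stress σ_v:
loess: 1700 kg/m³ × 10 m/s² × 160 m = 2.720×10^6 Pa = 2.720 MPa
shale: 2330 kg/m³ × 10 m/s² × 1420 m = 3.309×10^7 Pa = 33.09 MPa
dolomite: 2800 kg/m³ × 10 m/s² × 360 m = 1.008×10^7 Pa = 10.08 MPa
Total = 2.720 + 33.09 + 10.08 = 45.886 MPa
Pore pressure P_p = λ·σ_v = 0.6 × 45.89 MPa = 27.53 MPa
Effective stress σ' = σ_v − P_p = 45.89 − 27.53 = 18.354 MPa = 0.18354 kbar

0.184 kbar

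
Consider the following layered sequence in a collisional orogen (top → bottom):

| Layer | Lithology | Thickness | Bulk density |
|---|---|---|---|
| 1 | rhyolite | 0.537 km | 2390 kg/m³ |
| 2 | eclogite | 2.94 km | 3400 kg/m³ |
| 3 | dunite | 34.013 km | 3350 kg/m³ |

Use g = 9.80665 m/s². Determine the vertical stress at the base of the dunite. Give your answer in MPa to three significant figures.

rhyolite: 2390 kg/m³ × 9.80665 m/s² × 537 m = 1.259×10^7 Pa = 12.59 MPa
eclogite: 3400 kg/m³ × 9.80665 m/s² × 2940 m = 9.803×10^7 Pa = 98.03 MPa
dunite: 3350 kg/m³ × 9.80665 m/s² × 34013 m = 1.117×10^9 Pa = 1117 MPa
Total = 12.59 + 98.03 + 1117 = 1228.0 MPa

1230 MPa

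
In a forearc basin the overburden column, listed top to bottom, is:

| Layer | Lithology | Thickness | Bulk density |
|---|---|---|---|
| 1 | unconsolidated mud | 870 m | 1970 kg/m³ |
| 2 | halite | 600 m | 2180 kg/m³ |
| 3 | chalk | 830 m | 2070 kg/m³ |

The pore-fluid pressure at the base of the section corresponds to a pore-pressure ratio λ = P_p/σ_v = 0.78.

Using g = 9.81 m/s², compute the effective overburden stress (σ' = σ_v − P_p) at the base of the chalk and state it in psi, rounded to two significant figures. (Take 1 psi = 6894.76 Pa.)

1500 psi

Overburden (lithostatic) stress σ_v:
unconsolidated mud: 1970 kg/m³ × 9.81 m/s² × 870 m = 1.681×10^7 Pa = 16.81 MPa
halite: 2180 kg/m³ × 9.81 m/s² × 600 m = 1.283×10^7 Pa = 12.83 MPa
chalk: 2070 kg/m³ × 9.81 m/s² × 830 m = 1.685×10^7 Pa = 16.85 MPa
Total = 16.81 + 12.83 + 16.85 = 46.499 MPa
Pore pressure P_p = λ·σ_v = 0.78 × 46.50 MPa = 36.27 MPa
Effective stress σ' = σ_v − P_p = 46.50 − 36.27 = 10.230 MPa = 1483.7 psi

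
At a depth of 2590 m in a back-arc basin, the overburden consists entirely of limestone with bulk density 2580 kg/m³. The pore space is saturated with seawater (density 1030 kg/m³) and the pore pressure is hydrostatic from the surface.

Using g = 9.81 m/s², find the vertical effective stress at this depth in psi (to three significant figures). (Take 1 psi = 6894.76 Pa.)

Overburden (lithostatic) stress σ_v:
limestone: 2580 kg/m³ × 9.81 m/s² × 2590 m = 6.555×10^7 Pa = 65.55 MPa
Pore pressure P_p = 1030 kg/m³ × 9.81 m/s² × 2590 m = 2.617×10^7 Pa = 26.17 MPa
Effective stress σ' = σ_v − P_p = 65.55 − 26.17 = 39.382 MPa = 5711.9 psi

5710 psi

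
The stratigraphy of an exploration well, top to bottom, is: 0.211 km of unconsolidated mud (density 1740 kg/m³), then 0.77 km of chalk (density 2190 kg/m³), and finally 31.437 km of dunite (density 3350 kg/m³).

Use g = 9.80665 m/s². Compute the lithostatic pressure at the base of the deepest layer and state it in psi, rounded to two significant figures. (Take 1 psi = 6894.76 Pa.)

unconsolidated mud: 1740 kg/m³ × 9.80665 m/s² × 211 m = 3.600×10^6 Pa = 522.2 psi
chalk: 2190 kg/m³ × 9.80665 m/s² × 770 m = 1.654×10^7 Pa = 2398 psi
dunite: 3350 kg/m³ × 9.80665 m/s² × 31437 m = 1.033×10^9 Pa = 1.498×10^5 psi
Total = 522.2 + 2398 + 1.498×10^5 = 1.5271×10^5 psi

150000 psi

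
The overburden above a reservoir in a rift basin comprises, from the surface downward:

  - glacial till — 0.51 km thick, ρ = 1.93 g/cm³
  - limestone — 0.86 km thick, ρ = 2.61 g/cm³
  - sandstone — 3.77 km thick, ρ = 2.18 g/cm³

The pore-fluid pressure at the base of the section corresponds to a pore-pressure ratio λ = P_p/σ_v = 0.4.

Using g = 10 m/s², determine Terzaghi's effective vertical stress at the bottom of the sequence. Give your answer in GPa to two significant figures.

0.069 GPa

Overburden (lithostatic) stress σ_v:
glacial till: 1930 kg/m³ × 10 m/s² × 510 m = 9.843×10^6 Pa = 9.843 MPa
limestone: 2610 kg/m³ × 10 m/s² × 860 m = 2.245×10^7 Pa = 22.45 MPa
sandstone: 2180 kg/m³ × 10 m/s² × 3770 m = 8.219×10^7 Pa = 82.19 MPa
Total = 9.843 + 22.45 + 82.19 = 114.48 MPa
Pore pressure P_p = λ·σ_v = 0.4 × 114.5 MPa = 45.79 MPa
Effective stress σ' = σ_v − P_p = 114.5 − 45.79 = 68.685 MPa = 0.068685 GPa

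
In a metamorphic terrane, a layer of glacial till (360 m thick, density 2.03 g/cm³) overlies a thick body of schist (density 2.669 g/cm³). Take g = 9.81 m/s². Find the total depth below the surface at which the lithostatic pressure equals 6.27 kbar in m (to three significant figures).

24000 m

Pressure at base of upper layers: 2030×9.81×360 = 7.169×10^6 Pa = 0.07169 kbar
Remaining pressure to be supplied by schist: 6.270×10^8 − 7.169×10^6 = 6.198×10^8 Pa
Additional depth in schist = 6.198×10^8 Pa / (2669 kg/m³ × 9.81 m/s²) = 23673 m
Total depth = 360 m + 23673 m = 24033 m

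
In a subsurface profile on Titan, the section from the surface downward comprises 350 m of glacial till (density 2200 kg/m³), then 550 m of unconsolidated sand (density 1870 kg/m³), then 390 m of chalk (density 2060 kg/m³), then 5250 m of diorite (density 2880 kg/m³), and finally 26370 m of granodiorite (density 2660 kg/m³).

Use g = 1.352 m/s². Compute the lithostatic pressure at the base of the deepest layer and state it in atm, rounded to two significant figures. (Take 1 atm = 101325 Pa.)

glacial till: 2200 kg/m³ × 1.352 m/s² × 350 m = 1.041×10^6 Pa = 10.27 atm
unconsolidated sand: 1870 kg/m³ × 1.352 m/s² × 550 m = 1.391×10^6 Pa = 13.72 atm
chalk: 2060 kg/m³ × 1.352 m/s² × 390 m = 1.086×10^6 Pa = 10.72 atm
diorite: 2880 kg/m³ × 1.352 m/s² × 5250 m = 2.044×10^7 Pa = 201.7 atm
granodiorite: 2660 kg/m³ × 1.352 m/s² × 26370 m = 9.483×10^7 Pa = 935.9 atm
Total = 10.27 + 13.72 + 10.72 + 201.7 + 935.9 = 1172.4 atm

1200 atm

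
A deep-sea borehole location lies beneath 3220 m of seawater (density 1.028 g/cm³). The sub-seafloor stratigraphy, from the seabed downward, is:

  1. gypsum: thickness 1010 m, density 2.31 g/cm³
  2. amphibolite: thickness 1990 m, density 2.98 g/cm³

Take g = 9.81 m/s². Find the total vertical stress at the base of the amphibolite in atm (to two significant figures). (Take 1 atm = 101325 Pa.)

seawater: 1028 kg/m³ × 9.81 m/s² × 3220 m = 3.247×10^7 Pa = 320.5 atm
gypsum: 2310 kg/m³ × 9.81 m/s² × 1010 m = 2.289×10^7 Pa = 225.9 atm
amphibolite: 2980 kg/m³ × 9.81 m/s² × 1990 m = 5.818×10^7 Pa = 574.1 atm
Total = 320.5 + 225.9 + 574.1 = 1120.5 atm

1100 atm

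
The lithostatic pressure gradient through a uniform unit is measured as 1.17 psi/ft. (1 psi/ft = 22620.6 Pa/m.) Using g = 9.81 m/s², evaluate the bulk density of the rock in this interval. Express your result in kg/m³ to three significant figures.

ρ = (dP/dz)/g = 1.17 psi/ft / 9.81 m/s² = 26466 Pa/m / 9.81 m/s² = 2697.9 kg/m³

2700 kg/m³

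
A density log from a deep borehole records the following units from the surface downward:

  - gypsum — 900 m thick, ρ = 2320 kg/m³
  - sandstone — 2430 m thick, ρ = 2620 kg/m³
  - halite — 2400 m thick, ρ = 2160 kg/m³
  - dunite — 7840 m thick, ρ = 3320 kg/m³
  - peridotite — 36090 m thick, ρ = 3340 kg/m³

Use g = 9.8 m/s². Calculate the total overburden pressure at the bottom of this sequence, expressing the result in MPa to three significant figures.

1570 MPa

gypsum: 2320 kg/m³ × 9.8 m/s² × 900 m = 2.046×10^7 Pa = 20.46 MPa
sandstone: 2620 kg/m³ × 9.8 m/s² × 2430 m = 6.239×10^7 Pa = 62.39 MPa
halite: 2160 kg/m³ × 9.8 m/s² × 2400 m = 5.080×10^7 Pa = 50.80 MPa
dunite: 3320 kg/m³ × 9.8 m/s² × 7840 m = 2.551×10^8 Pa = 255.1 MPa
peridotite: 3340 kg/m³ × 9.8 m/s² × 36090 m = 1.181×10^9 Pa = 1181 MPa
Total = 20.46 + 62.39 + 50.80 + 255.1 + 1181 = 1570.0 MPa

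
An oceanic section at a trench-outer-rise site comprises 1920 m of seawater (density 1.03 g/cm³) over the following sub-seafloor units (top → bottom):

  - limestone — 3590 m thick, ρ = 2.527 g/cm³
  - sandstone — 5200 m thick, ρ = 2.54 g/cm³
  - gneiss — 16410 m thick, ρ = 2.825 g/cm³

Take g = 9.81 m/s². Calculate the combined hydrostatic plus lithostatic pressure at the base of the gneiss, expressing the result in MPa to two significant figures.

seawater: 1030 kg/m³ × 9.81 m/s² × 1920 m = 1.940×10^7 Pa = 19.40 MPa
limestone: 2527 kg/m³ × 9.81 m/s² × 3590 m = 8.900×10^7 Pa = 89.00 MPa
sandstone: 2540 kg/m³ × 9.81 m/s² × 5200 m = 1.296×10^8 Pa = 129.6 MPa
gneiss: 2825 kg/m³ × 9.81 m/s² × 16410 m = 4.548×10^8 Pa = 454.8 MPa
Total = 19.40 + 89.00 + 129.6 + 454.8 = 692.74 MPa

690 MPa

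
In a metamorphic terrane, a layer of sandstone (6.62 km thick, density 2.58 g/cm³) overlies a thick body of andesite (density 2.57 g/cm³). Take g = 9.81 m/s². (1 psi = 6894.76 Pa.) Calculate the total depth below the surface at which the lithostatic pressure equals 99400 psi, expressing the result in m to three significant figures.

27200 m

Pressure at base of upper layers: 2580×9.81×6620 = 1.676×10^8 Pa = 24301 psi
Remaining pressure to be supplied by andesite: 6.853×10^8 − 1.676×10^8 = 5.178×10^8 Pa
Additional depth in andesite = 5.178×10^8 Pa / (2570 kg/m³ × 9.81 m/s²) = 20538 m
Total depth = 6620 m + 20538 m = 27158 m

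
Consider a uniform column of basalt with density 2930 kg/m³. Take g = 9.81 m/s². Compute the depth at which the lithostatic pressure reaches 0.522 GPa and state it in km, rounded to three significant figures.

h = P/(ρg) = 0.522 GPa / (2930 kg/m³ × 9.81 m/s²) = 5.220×10^8 Pa / 28743 Pa/m = 18161 m
= 18.161 km

18.2 km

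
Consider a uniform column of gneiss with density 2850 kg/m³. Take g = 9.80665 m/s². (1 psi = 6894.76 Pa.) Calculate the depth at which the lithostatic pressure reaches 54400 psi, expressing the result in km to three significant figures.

13.4 km

h = P/(ρg) = 54400 psi / (2850 kg/m³ × 9.80665 m/s²) = 3.751×10^8 Pa / 27949 Pa/m = 13420 m
= 13.420 km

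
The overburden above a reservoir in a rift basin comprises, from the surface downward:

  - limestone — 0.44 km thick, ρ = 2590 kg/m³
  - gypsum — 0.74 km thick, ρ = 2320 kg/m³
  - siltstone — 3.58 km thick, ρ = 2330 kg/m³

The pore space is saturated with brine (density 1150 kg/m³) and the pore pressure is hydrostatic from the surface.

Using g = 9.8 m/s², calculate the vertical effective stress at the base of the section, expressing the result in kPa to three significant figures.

Overburden (lithostatic) stress σ_v:
limestone: 2590 kg/m³ × 9.8 m/s² × 440 m = 1.117×10^7 Pa = 11.17 MPa
gypsum: 2320 kg/m³ × 9.8 m/s² × 740 m = 1.682×10^7 Pa = 16.82 MPa
siltstone: 2330 kg/m³ × 9.8 m/s² × 3580 m = 8.175×10^7 Pa = 81.75 MPa
Total = 11.17 + 16.82 + 81.75 = 109.74 MPa
Pore pressure P_p = 1150 kg/m³ × 9.8 m/s² × 4760 m = 5.365×10^7 Pa = 53.65 MPa
Effective stress σ' = σ_v − P_p = 109.7 − 53.65 = 56.093 MPa = 56093 kPa

56100 kPa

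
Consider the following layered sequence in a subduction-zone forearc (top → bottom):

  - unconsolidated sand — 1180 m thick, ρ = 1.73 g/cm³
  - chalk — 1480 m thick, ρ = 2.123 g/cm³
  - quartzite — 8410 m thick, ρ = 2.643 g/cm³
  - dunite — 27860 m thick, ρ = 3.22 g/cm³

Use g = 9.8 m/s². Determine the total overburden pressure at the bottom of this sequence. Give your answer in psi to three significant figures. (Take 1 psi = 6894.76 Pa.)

166000 psi

unconsolidated sand: 1730 kg/m³ × 9.8 m/s² × 1180 m = 2.001×10^7 Pa = 2902 psi
chalk: 2123 kg/m³ × 9.8 m/s² × 1480 m = 3.079×10^7 Pa = 4466 psi
quartzite: 2643 kg/m³ × 9.8 m/s² × 8410 m = 2.178×10^8 Pa = 31594 psi
dunite: 3220 kg/m³ × 9.8 m/s² × 27860 m = 8.792×10^8 Pa = 1.275×10^5 psi
Total = 2902 + 4466 + 31594 + 1.275×10^5 = 1.6647×10^5 psi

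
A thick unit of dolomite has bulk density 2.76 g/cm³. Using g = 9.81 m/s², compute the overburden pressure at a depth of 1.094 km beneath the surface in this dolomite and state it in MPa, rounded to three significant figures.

dolomite: 2760 kg/m³ × 9.81 m/s² × 1094 m = 2.962×10^7 Pa = 29.62 MPa

29.6 MPa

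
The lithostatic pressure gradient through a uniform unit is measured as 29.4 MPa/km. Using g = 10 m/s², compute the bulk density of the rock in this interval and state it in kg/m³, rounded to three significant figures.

ρ = (dP/dz)/g = 29.4 MPa/km / 10 m/s² = 29400 Pa/m / 10 m/s² = 2940.0 kg/m³

2940 kg/m³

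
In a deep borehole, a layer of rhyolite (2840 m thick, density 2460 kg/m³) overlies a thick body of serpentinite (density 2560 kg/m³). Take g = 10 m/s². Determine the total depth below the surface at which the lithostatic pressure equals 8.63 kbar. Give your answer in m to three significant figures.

33800 m

Pressure at base of upper layers: 2460×10×2840 = 6.986×10^7 Pa = 0.6986 kbar
Remaining pressure to be supplied by serpentinite: 8.630×10^8 − 6.986×10^7 = 7.931×10^8 Pa
Additional depth in serpentinite = 7.931×10^8 Pa / (2560 kg/m³ × 10 m/s²) = 30982 m
Total depth = 2840 m + 30982 m = 33822 m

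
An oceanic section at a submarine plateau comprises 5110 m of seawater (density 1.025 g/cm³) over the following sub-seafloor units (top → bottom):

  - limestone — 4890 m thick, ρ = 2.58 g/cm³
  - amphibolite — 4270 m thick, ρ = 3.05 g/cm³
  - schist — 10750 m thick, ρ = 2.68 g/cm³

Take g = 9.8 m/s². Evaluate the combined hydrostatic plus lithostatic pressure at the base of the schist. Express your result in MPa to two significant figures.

580 MPa

seawater: 1025 kg/m³ × 9.8 m/s² × 5110 m = 5.133×10^7 Pa = 51.33 MPa
limestone: 2580 kg/m³ × 9.8 m/s² × 4890 m = 1.236×10^8 Pa = 123.6 MPa
amphibolite: 3050 kg/m³ × 9.8 m/s² × 4270 m = 1.276×10^8 Pa = 127.6 MPa
schist: 2680 kg/m³ × 9.8 m/s² × 10750 m = 2.823×10^8 Pa = 282.3 MPa
Total = 51.33 + 123.6 + 127.6 + 282.3 = 584.94 MPa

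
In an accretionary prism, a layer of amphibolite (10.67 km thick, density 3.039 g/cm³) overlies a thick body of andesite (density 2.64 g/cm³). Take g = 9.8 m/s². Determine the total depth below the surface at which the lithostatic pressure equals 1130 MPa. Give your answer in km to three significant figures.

42.1 km

Pressure at base of upper layers: 3039×9.8×10670 = 3.178×10^8 Pa = 317.8 MPa
Remaining pressure to be supplied by andesite: 1.130×10^9 − 3.178×10^8 = 8.122×10^8 Pa
Additional depth in andesite = 8.122×10^8 Pa / (2640 kg/m³ × 9.8 m/s²) = 31394 m
Total depth = 10670 m + 31394 m = 42064 m
= 42.064 km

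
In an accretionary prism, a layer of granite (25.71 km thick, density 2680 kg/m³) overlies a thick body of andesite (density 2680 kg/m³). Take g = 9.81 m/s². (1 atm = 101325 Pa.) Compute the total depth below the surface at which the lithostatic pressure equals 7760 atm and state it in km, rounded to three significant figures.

Pressure at base of upper layers: 2680×9.81×25710 = 6.759×10^8 Pa = 6671 atm
Remaining pressure to be supplied by andesite: 7.863×10^8 − 6.759×10^8 = 1.103×10^8 Pa
Additional depth in andesite = 1.103×10^8 Pa / (2680 kg/m³ × 9.81 m/s²) = 4197.1 m
Total depth = 25710 m + 4197.1 m = 29907 m
= 29.907 km

29.9 km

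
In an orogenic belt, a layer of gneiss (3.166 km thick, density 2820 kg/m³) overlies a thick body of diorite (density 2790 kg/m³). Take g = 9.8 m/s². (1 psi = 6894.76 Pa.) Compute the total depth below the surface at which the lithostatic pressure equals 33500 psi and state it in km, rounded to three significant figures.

8.41 km

Pressure at base of upper layers: 2820×9.8×3166 = 8.750×10^7 Pa = 12690 psi
Remaining pressure to be supplied by diorite: 2.310×10^8 − 8.750×10^7 = 1.435×10^8 Pa
Additional depth in diorite = 1.435×10^8 Pa / (2790 kg/m³ × 9.8 m/s²) = 5247.6 m
Total depth = 3166 m + 5247.6 m = 8413.6 m
= 8.4136 km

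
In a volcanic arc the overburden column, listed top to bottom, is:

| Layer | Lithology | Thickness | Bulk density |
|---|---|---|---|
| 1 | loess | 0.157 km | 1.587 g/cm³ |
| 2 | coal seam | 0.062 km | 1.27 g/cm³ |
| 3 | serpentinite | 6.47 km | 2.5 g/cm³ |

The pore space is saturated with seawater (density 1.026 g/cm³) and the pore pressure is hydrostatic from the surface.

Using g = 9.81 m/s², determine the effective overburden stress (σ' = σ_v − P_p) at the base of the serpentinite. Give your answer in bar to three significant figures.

946 bar

Overburden (lithostatic) stress σ_v:
loess: 1587 kg/m³ × 9.81 m/s² × 157 m = 2.444×10^6 Pa = 2.444 MPa
coal seam: 1270 kg/m³ × 9.81 m/s² × 62 m = 7.724×10^5 Pa = 0.7724 MPa
serpentinite: 2500 kg/m³ × 9.81 m/s² × 6470 m = 1.587×10^8 Pa = 158.7 MPa
Total = 2.444 + 0.7724 + 158.7 = 161.89 MPa
Pore pressure P_p = 1026 kg/m³ × 9.81 m/s² × 6689 m = 6.733×10^7 Pa = 67.33 MPa
Effective stress σ' = σ_v − P_p = 161.9 − 67.33 = 94.568 MPa = 945.68 bar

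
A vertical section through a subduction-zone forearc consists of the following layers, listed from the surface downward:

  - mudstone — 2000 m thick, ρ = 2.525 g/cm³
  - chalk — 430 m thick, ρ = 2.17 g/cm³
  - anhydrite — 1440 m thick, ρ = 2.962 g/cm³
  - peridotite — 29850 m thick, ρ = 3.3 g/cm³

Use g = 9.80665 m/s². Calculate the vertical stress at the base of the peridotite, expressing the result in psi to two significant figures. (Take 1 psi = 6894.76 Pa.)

mudstone: 2525 kg/m³ × 9.80665 m/s² × 2000 m = 4.952×10^7 Pa = 7183 psi
chalk: 2170 kg/m³ × 9.80665 m/s² × 430 m = 9.151×10^6 Pa = 1327 psi
anhydrite: 2962 kg/m³ × 9.80665 m/s² × 1440 m = 4.183×10^7 Pa = 6067 psi
peridotite: 3300 kg/m³ × 9.80665 m/s² × 29850 m = 9.660×10^8 Pa = 1.401×10^5 psi
Total = 7183 + 1327 + 6067 + 1.401×10^5 = 1.5468×10^5 psi

150000 psi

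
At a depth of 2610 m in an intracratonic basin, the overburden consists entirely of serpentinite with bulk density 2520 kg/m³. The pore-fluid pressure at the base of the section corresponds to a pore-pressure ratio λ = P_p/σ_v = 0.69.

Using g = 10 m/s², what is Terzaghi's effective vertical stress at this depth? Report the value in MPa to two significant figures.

Overburden (lithostatic) stress σ_v:
serpentinite: 2520 kg/m³ × 10 m/s² × 2610 m = 6.577×10^7 Pa = 65.77 MPa
Pore pressure P_p = λ·σ_v = 0.69 × 65.77 MPa = 45.38 MPa
Effective stress σ' = σ_v − P_p = 65.77 − 45.38 = 20.389 MPa

20 MPa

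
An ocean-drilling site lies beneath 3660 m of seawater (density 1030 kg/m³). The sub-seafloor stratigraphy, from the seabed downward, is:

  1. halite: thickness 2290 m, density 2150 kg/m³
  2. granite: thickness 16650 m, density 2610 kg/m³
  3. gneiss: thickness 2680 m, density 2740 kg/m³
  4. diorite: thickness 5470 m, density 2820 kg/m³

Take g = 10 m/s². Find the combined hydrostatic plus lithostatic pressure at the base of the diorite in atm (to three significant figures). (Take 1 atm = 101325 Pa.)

7390 atm

seawater: 1030 kg/m³ × 10 m/s² × 3660 m = 3.770×10^7 Pa = 372.1 atm
halite: 2150 kg/m³ × 10 m/s² × 2290 m = 4.923×10^7 Pa = 485.9 atm
granite: 2610 kg/m³ × 10 m/s² × 16650 m = 4.346×10^8 Pa = 4289 atm
gneiss: 2740 kg/m³ × 10 m/s² × 2680 m = 7.343×10^7 Pa = 724.7 atm
diorite: 2820 kg/m³ × 10 m/s² × 5470 m = 1.543×10^8 Pa = 1522 atm
Total = 372.1 + 485.9 + 4289 + 724.7 + 1522 = 7393.9 atm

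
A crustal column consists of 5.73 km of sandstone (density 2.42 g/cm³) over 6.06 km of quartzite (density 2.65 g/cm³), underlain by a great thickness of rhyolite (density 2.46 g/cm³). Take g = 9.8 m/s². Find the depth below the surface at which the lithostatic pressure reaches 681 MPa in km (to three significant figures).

27.9 km

Pressure at base of upper layers: 2420×9.8×5730 + 2650×9.8×6060 = 2.933×10^8 Pa = 293.3 MPa
Remaining pressure to be supplied by rhyolite: 6.810×10^8 − 2.933×10^8 = 3.877×10^8 Pa
Additional depth in rhyolite = 3.877×10^8 Pa / (2460 kg/m³ × 9.8 m/s²) = 16083 m
Total depth = 11790 m + 16083 m = 27873 m
= 27.873 km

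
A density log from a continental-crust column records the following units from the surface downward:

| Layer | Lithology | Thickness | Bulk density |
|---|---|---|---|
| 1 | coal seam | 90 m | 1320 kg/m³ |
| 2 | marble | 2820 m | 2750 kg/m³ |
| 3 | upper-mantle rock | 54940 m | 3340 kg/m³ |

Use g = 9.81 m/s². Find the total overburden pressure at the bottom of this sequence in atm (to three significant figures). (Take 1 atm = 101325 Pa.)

coal seam: 1320 kg/m³ × 9.81 m/s² × 90 m = 1.165×10^6 Pa = 11.50 atm
marble: 2750 kg/m³ × 9.81 m/s² × 2820 m = 7.608×10^7 Pa = 750.8 atm
upper-mantle rock: 3340 kg/m³ × 9.81 m/s² × 54940 m = 1.800×10^9 Pa = 17766 atm
Total = 11.50 + 750.8 + 17766 = 18528 atm

18500 atm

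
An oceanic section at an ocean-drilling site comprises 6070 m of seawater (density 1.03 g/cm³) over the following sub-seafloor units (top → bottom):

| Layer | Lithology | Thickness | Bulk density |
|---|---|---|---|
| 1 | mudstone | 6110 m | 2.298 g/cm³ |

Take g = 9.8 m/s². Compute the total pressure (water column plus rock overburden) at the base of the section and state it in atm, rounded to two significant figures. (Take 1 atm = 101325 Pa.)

2000 atm

seawater: 1030 kg/m³ × 9.8 m/s² × 6070 m = 6.127×10^7 Pa = 604.7 atm
mudstone: 2298 kg/m³ × 9.8 m/s² × 6110 m = 1.376×10^8 Pa = 1358 atm
Total = 604.7 + 1358 = 1962.7 atm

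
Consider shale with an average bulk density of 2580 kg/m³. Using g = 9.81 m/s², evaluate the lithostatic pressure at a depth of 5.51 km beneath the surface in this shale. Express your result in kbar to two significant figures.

1.4 kbar

shale: 2580 kg/m³ × 9.81 m/s² × 5510 m = 1.395×10^8 Pa = 1.395 kbar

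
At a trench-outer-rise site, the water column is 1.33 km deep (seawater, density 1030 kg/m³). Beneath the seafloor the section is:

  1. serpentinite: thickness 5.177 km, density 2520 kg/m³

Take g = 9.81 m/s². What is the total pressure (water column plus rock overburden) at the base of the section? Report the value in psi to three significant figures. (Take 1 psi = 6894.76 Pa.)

20500 psi

seawater: 1030 kg/m³ × 9.81 m/s² × 1330 m = 1.344×10^7 Pa = 1949 psi
serpentinite: 2520 kg/m³ × 9.81 m/s² × 5177 m = 1.280×10^8 Pa = 18562 psi
Total = 1949 + 18562 = 20511 psi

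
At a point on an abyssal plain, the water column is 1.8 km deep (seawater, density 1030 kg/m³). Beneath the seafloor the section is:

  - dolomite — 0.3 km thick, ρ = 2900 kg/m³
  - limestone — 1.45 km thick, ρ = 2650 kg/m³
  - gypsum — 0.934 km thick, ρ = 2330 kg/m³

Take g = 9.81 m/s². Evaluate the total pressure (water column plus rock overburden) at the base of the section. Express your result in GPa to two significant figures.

seawater: 1030 kg/m³ × 9.81 m/s² × 1800 m = 1.819×10^7 Pa = 0.01819 GPa
dolomite: 2900 kg/m³ × 9.81 m/s² × 300 m = 8.535×10^6 Pa = 8.535×10^-3 GPa
limestone: 2650 kg/m³ × 9.81 m/s² × 1450 m = 3.769×10^7 Pa = 0.03769 GPa
gypsum: 2330 kg/m³ × 9.81 m/s² × 934 m = 2.135×10^7 Pa = 0.02135 GPa
Total = 0.01819 + 8.535×10^-3 + 0.03769 + 0.02135 = 0.085766 GPa

0.086 GPa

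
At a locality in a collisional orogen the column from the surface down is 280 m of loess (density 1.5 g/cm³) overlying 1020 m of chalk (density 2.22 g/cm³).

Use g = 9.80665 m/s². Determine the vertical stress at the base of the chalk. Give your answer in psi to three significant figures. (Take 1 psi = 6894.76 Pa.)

3820 psi

loess: 1500 kg/m³ × 9.80665 m/s² × 280 m = 4.119×10^6 Pa = 597.4 psi
chalk: 2220 kg/m³ × 9.80665 m/s² × 1020 m = 2.221×10^7 Pa = 3221 psi
Total = 597.4 + 3221 = 3818.1 psi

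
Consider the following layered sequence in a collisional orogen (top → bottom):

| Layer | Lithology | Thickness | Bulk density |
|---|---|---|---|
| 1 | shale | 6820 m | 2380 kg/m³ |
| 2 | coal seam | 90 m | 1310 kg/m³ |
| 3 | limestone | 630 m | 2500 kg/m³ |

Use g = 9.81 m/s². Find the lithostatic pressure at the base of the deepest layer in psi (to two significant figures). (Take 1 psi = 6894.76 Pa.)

shale: 2380 kg/m³ × 9.81 m/s² × 6820 m = 1.592×10^8 Pa = 23095 psi
coal seam: 1310 kg/m³ × 9.81 m/s² × 90 m = 1.157×10^6 Pa = 167.8 psi
limestone: 2500 kg/m³ × 9.81 m/s² × 630 m = 1.545×10^7 Pa = 2241 psi
Total = 23095 + 167.8 + 2241 = 25503 psi

26000 psi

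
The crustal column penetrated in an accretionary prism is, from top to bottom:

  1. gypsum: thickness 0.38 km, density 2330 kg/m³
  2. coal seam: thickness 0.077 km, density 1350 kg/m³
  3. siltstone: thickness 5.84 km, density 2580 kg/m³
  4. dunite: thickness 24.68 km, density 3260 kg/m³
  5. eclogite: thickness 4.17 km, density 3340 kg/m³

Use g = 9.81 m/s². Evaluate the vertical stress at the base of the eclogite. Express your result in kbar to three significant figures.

gypsum: 2330 kg/m³ × 9.81 m/s² × 380 m = 8.686×10^6 Pa = 0.08686 kbar
coal seam: 1350 kg/m³ × 9.81 m/s² × 77 m = 1.020×10^6 Pa = 0.01020 kbar
siltstone: 2580 kg/m³ × 9.81 m/s² × 5840 m = 1.478×10^8 Pa = 1.478 kbar
dunite: 3260 kg/m³ × 9.81 m/s² × 24680 m = 7.893×10^8 Pa = 7.893 kbar
eclogite: 3340 kg/m³ × 9.81 m/s² × 4170 m = 1.366×10^8 Pa = 1.366 kbar
Total = 0.08686 + 0.01020 + 1.478 + 7.893 + 1.366 = 10.834 kbar

10.8 kbar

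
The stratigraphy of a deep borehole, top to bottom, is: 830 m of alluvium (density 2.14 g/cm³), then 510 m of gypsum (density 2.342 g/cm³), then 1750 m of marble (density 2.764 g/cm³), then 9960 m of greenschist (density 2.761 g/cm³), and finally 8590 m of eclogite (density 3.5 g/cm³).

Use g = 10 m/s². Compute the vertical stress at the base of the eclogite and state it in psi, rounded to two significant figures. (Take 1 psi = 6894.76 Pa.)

alluvium: 2140 kg/m³ × 10 m/s² × 830 m = 1.776×10^7 Pa = 2576 psi
gypsum: 2342 kg/m³ × 10 m/s² × 510 m = 1.194×10^7 Pa = 1732 psi
marble: 2764 kg/m³ × 10 m/s² × 1750 m = 4.837×10^7 Pa = 7015 psi
greenschist: 2761 kg/m³ × 10 m/s² × 9960 m = 2.750×10^8 Pa = 39885 psi
eclogite: 3500 kg/m³ × 10 m/s² × 8590 m = 3.006×10^8 Pa = 43606 psi
Total = 2576 + 1732 + 7015 + 39885 + 43606 = 94814 psi

95000 psi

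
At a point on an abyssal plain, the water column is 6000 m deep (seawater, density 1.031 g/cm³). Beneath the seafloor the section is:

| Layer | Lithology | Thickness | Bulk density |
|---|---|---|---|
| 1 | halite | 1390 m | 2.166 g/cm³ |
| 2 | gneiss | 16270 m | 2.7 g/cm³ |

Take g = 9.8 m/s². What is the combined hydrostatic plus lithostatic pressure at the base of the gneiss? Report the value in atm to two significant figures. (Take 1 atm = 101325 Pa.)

5100 atm

seawater: 1031 kg/m³ × 9.8 m/s² × 6000 m = 6.062×10^7 Pa = 598.3 atm
halite: 2166 kg/m³ × 9.8 m/s² × 1390 m = 2.951×10^7 Pa = 291.2 atm
gneiss: 2700 kg/m³ × 9.8 m/s² × 16270 m = 4.305×10^8 Pa = 4249 atm
Total = 598.3 + 291.2 + 4249 = 5138.2 atm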